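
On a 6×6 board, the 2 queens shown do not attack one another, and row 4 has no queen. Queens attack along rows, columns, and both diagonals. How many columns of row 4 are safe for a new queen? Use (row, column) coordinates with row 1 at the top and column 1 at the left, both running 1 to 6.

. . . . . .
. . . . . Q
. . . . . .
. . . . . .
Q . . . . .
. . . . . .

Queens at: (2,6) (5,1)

2

(2,6) attacks row 4 at column 6 and diagonals 4.
(5,1) attacks row 4 at column 1 and diagonals 2.
Attacked columns: {1, 2, 4, 6}. Safe: {3, 5}.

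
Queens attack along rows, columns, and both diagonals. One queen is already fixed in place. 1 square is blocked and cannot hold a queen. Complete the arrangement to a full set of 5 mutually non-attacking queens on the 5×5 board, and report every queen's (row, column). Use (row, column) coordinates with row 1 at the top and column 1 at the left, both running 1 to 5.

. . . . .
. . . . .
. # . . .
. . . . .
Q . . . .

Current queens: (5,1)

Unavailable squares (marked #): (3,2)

(1,4) (2,2) (3,5) (4,3) (5,1)

Row 1: attacked by (5,1)→{1,5}. Safe: 2, 3, 4. Place at column 4.
Row 2: attacked by (1,4)→{3,4,5}; (5,1)→{1,4}. Safe: 2. Place at column 2.
Row 3: attacked by (1,4)→{2,4}; (2,2)→{1,2,3}; (5,1)→{1,3}. Blocked: 2. Safe: 5. Place at column 5.
Row 4: attacked by (1,4)→{1,4}; (2,2)→{2,4}; (3,5)→{4,5}; (5,1)→{1,2}. Safe: 3. Place at column 3.
Columns [4, 2, 5, 3, 1], r−c [-3, 0, -2, 1, 4], r+c [5, 4, 8, 7, 6] are all distinct, so no two queens attack.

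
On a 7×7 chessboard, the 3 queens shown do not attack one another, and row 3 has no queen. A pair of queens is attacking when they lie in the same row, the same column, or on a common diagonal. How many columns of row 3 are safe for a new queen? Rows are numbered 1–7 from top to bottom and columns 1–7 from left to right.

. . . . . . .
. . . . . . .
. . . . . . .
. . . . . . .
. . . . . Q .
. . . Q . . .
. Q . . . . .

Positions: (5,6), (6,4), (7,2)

(5,6) attacks row 3 at column 6 and diagonals 4.
(6,4) attacks row 3 at column 4 and diagonals 1, 7.
(7,2) attacks row 3 at column 2 and diagonals 6.
Attacked columns: {1, 2, 4, 6, 7}. Safe: {3, 5}.

2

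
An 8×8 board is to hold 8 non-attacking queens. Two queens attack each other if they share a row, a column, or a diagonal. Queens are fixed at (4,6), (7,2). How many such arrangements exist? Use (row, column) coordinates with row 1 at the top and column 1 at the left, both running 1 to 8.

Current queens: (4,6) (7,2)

3

Branch on row 1: col 1 → 1; col 4 → 0; col 5 → 1; col 7 → 1.
Sum: 1 + 0 + 1 + 1 = 3.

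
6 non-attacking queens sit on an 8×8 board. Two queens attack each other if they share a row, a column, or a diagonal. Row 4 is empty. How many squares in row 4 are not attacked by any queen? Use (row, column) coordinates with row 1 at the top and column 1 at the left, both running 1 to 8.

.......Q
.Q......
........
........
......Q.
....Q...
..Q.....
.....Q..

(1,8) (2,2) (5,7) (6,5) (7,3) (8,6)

(1,8) attacks row 4 at column 8 and diagonals 5.
(2,2) attacks row 4 at column 2 and diagonals 4.
(5,7) attacks row 4 at column 7 and diagonals 6, 8.
(6,5) attacks row 4 at column 5 and diagonals 3, 7.
(7,3) attacks row 4 at column 3 and diagonals 6.
(8,6) attacks row 4 at column 6 and diagonals 2.
Attacked columns: {2, 3, 4, 5, 6, 7, 8}. Safe: {1}.

1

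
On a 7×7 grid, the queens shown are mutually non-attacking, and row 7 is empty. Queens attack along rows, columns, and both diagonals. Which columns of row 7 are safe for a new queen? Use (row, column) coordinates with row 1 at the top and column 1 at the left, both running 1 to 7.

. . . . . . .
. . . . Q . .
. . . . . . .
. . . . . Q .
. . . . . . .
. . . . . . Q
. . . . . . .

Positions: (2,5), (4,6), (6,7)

(2,5) attacks row 7 at column 5.
(4,6) attacks row 7 at column 6 and diagonals 3.
(6,7) attacks row 7 at column 7 and diagonals 6.
Attacked columns: {3, 5, 6, 7}. Safe: {1, 2, 4}.

columns 1, 2, 4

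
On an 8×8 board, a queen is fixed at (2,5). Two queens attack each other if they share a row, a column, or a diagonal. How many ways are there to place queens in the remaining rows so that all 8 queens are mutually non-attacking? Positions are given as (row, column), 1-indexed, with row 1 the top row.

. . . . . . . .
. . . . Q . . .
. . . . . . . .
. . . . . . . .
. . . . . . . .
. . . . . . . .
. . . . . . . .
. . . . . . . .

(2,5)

8

Branch on row 1: col 1 → 1; col 2 → 2; col 3 → 4; col 7 → 1; col 8 → 0.
Sum: 1 + 2 + 4 + 1 + 0 = 8.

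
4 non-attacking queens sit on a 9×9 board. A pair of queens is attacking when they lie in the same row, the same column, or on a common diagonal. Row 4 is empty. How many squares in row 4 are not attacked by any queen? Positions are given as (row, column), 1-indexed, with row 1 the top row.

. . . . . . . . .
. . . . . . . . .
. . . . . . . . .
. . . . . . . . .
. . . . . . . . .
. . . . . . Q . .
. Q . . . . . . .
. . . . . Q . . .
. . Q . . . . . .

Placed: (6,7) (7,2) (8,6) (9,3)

(6,7) attacks row 4 at column 7 and diagonals 5, 9.
(7,2) attacks row 4 at column 2 and diagonals 5.
(8,6) attacks row 4 at column 6 and diagonals 2.
(9,3) attacks row 4 at column 3 and diagonals 8.
Attacked columns: {2, 3, 5, 6, 7, 8, 9}. Safe: {1, 4}.

2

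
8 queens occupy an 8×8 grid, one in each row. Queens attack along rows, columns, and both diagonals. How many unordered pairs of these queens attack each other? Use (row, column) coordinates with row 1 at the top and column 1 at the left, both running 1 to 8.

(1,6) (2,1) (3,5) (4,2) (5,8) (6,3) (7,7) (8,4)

0

All columns are distinct and no two queens satisfy |Δrow| = |Δcol|, so no pair attacks.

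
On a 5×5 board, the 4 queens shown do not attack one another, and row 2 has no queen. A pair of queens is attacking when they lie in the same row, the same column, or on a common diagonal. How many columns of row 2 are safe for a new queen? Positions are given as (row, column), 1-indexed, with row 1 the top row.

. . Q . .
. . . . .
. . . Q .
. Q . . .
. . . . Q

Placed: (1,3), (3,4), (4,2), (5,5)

1

(1,3) attacks row 2 at column 3 and diagonals 2, 4.
(3,4) attacks row 2 at column 4 and diagonals 3, 5.
(4,2) attacks row 2 at column 2 and diagonals 4.
(5,5) attacks row 2 at column 5 and diagonals 2.
Attacked columns: {2, 3, 4, 5}. Safe: {1}.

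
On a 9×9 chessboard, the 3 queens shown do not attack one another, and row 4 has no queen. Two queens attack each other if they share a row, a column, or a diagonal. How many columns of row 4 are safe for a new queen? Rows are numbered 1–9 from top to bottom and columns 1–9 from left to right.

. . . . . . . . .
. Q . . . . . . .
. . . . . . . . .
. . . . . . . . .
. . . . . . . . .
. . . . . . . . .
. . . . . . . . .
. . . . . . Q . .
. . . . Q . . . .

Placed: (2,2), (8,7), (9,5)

4

(2,2) attacks row 4 at column 2 and diagonals 4.
(8,7) attacks row 4 at column 7 and diagonals 3.
(9,5) attacks row 4 at column 5.
Attacked columns: {2, 3, 4, 5, 7}. Safe: {1, 6, 8, 9}.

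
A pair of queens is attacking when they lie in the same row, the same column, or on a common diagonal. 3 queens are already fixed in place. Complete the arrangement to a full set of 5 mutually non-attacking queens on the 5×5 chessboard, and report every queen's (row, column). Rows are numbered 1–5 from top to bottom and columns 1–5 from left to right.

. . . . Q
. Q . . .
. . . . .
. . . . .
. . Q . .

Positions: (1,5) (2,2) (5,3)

Row 3: attacked by (1,5)→{3,5}; (2,2)→{1,2,3}; (5,3)→{1,3,5}. Safe: 4. Place at column 4.
Row 4: attacked by (1,5)→{2,5}; (2,2)→{2,4}; (3,4)→{3,4,5}; (5,3)→{2,3,4}. Safe: 1. Place at column 1.
Columns [5, 2, 4, 1, 3], r−c [-4, 0, -1, 3, 2], r+c [6, 4, 7, 5, 8] are all distinct, so no two queens attack.

(1,5) (2,2) (3,4) (4,1) (5,3)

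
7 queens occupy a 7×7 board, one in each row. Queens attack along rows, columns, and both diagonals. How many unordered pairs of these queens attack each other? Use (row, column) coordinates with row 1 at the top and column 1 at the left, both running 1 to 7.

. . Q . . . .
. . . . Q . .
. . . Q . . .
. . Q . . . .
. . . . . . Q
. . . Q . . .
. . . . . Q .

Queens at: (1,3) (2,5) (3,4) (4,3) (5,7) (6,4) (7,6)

7

Same column: (1,3)–(4,3) (column 3); (3,4)–(6,4) (column 4).
Same diagonal: (1,3)–(5,7) (|1−5| = |3−7| = 4); (2,5)–(3,4) (|2−3| = |5−4| = 1); (2,5)–(4,3) (|2−4| = |5−3| = 2); (3,4)–(4,3) (|3−4| = |4−3| = 1); (4,3)–(7,6) (|4−7| = |3−6| = 3).
Total attacking pairs: 7.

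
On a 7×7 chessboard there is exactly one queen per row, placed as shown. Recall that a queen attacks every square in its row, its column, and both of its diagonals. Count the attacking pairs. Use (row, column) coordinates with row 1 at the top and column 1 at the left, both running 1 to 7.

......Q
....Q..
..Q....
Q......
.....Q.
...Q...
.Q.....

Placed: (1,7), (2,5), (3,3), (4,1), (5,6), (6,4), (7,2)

All columns are distinct and no two queens satisfy |Δrow| = |Δcol|, so no pair attacks.

0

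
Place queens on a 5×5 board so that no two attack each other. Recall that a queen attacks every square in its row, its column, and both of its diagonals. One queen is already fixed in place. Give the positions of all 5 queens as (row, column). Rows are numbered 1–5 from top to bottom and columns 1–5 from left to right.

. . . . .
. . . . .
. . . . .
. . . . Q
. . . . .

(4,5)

(1,4) (2,1) (3,3) (4,5) (5,2)

Row 1: attacked by (4,5)→{2,5}. Safe: 1, 3, 4. Place at column 4.
Row 2: attacked by (1,4)→{3,4,5}; (4,5)→{3,5}. Safe: 1, 2. Place at column 1.
Row 3: attacked by (1,4)→{2,4}; (2,1)→{1,2}; (4,5)→{4,5}. Safe: 3. Place at column 3.
Row 5: attacked by (1,4)→{4}; (2,1)→{1,4}; (3,3)→{1,3,5}; (4,5)→{4,5}. Safe: 2. Place at column 2.
Columns [4, 1, 3, 5, 2], r−c [-3, 1, 0, -1, 3], r+c [5, 3, 6, 9, 7] are all distinct, so no two queens attack.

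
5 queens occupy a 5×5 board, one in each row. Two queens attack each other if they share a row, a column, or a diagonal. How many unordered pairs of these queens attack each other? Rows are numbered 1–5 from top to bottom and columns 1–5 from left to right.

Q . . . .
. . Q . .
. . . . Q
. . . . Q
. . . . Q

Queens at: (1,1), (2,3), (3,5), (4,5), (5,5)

5

Same column: (3,5)–(4,5) (column 5); (3,5)–(5,5) (column 5); (4,5)–(5,5) (column 5).
Same diagonal: (1,1)–(5,5) (|1−5| = |1−5| = 4); (2,3)–(4,5) (|2−4| = |3−5| = 2).
Total attacking pairs: 5.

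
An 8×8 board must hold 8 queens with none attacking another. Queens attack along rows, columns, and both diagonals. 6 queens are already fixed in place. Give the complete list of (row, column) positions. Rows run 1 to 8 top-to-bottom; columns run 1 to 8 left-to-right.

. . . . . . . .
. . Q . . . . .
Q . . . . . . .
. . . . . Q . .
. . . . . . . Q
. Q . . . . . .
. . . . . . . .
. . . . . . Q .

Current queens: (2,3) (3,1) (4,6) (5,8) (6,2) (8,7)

Row 1: attacked by (2,3)→{2,3,4}; (3,1)→{1,3}; (4,6)→{3,6}; (5,8)→{4,8}; (6,2)→{2,7}; (8,7)→{7}. Safe: 5. Place at column 5.
Row 7: attacked by (1,5)→{5}; (2,3)→{3,8}; (3,1)→{1,5}; (4,6)→{3,6}; (5,8)→{6,8}; (6,2)→{1,2,3}; (8,7)→{6,7,8}. Safe: 4. Place at column 4.
Columns [5, 3, 1, 6, 8, 2, 4, 7], r−c [-4, -1, 2, -2, -3, 4, 3, 1], r+c [6, 5, 4, 10, 13, 8, 11, 15] are all distinct, so no two queens attack.

(1,5) (2,3) (3,1) (4,6) (5,8) (6,2) (7,4) (8,7)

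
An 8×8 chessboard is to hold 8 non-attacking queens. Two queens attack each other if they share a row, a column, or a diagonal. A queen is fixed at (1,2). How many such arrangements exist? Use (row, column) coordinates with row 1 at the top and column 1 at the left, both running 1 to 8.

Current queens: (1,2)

Branch on row 2: col 4 → 1; col 5 → 2; col 6 → 2; col 7 → 2; col 8 → 1.
Sum: 1 + 2 + 2 + 2 + 1 = 8.

8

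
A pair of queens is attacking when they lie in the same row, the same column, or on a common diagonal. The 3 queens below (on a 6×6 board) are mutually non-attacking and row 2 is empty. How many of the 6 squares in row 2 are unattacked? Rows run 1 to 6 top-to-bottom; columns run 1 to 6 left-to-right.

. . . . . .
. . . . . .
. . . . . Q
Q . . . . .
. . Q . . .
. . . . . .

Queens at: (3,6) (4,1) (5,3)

(3,6) attacks row 2 at column 6 and diagonals 5.
(4,1) attacks row 2 at column 1 and diagonals 3.
(5,3) attacks row 2 at column 3 and diagonals 6.
Attacked columns: {1, 3, 5, 6}. Safe: {2, 4}.

2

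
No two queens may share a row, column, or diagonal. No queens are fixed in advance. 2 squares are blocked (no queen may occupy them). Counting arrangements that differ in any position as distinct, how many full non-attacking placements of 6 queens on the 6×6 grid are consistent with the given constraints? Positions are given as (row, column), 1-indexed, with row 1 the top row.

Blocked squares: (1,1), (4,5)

Branch on row 1: col 2 → 1; col 3 → 0; col 4 → 1; col 5 → 1; col 6 → 0.
Sum: 1 + 0 + 1 + 1 + 0 = 3.

3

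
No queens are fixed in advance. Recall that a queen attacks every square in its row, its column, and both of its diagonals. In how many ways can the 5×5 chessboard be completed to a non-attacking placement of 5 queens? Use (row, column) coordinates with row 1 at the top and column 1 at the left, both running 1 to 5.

Branch on row 1: col 1 → 2; col 2 → 2; col 3 → 2; col 4 → 2; col 5 → 2.
Sum: 2 + 2 + 2 + 2 + 2 = 10.
(This is the classic 5-queens count.)

10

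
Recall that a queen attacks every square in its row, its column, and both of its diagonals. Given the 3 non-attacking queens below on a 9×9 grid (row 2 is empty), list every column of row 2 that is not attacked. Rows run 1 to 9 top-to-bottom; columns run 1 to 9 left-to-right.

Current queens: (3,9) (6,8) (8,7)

columns 2, 3, 5, 6

(3,9) attacks row 2 at column 9 and diagonals 8.
(6,8) attacks row 2 at column 8 and diagonals 4.
(8,7) attacks row 2 at column 7 and diagonals 1.
Attacked columns: {1, 4, 7, 8, 9}. Safe: {2, 3, 5, 6}.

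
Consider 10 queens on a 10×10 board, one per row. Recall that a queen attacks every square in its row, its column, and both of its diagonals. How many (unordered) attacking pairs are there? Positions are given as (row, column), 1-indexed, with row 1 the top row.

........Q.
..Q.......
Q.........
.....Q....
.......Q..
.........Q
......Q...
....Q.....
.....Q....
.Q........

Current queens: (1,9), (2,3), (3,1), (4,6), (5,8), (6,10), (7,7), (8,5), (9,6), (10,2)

4

Same column: (4,6)–(9,6) (column 6).
Same diagonal: (1,9)–(4,6) (|1−4| = |9−6| = 3); (5,8)–(8,5) (|5−8| = |8−5| = 3); (8,5)–(9,6) (|8−9| = |5−6| = 1).
Total attacking pairs: 4.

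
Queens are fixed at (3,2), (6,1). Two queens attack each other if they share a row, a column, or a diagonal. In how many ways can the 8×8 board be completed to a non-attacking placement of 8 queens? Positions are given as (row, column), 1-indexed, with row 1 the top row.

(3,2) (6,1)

8

Branch on row 1: col 3 → 3; col 5 → 3; col 7 → 2; col 8 → 0.
Sum: 3 + 3 + 2 + 0 = 8.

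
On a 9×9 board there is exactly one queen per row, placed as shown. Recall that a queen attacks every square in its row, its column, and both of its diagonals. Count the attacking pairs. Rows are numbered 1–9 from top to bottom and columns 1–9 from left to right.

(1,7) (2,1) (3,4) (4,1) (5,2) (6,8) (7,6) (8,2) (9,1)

8

Same column: (2,1)–(4,1) (column 1); (2,1)–(9,1) (column 1); (4,1)–(9,1) (column 1); (5,2)–(8,2) (column 2).
Same diagonal: (2,1)–(7,6) (|2−7| = |1−6| = 5); (3,4)–(5,2) (|3−5| = |4−2| = 2); (4,1)–(5,2) (|4−5| = |1−2| = 1); (8,2)–(9,1) (|8−9| = |2−1| = 1).
Total attacking pairs: 8.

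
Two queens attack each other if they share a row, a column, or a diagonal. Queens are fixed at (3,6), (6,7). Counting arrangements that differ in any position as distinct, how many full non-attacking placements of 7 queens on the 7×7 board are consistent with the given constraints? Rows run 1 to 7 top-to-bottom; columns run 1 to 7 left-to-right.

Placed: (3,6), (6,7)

3

Branch on row 1: col 1 → 0; col 3 → 2; col 5 → 1.
Sum: 0 + 2 + 1 = 3.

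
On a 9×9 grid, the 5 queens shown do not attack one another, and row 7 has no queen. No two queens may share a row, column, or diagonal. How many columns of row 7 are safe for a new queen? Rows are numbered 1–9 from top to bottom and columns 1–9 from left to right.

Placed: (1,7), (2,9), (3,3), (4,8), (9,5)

(1,7) attacks row 7 at column 7 and diagonals 1.
(2,9) attacks row 7 at column 9 and diagonals 4.
(3,3) attacks row 7 at column 3 and diagonals 7.
(4,8) attacks row 7 at column 8 and diagonals 5.
(9,5) attacks row 7 at column 5 and diagonals 3, 7.
Attacked columns: {1, 3, 4, 5, 7, 8, 9}. Safe: {2, 6}.

2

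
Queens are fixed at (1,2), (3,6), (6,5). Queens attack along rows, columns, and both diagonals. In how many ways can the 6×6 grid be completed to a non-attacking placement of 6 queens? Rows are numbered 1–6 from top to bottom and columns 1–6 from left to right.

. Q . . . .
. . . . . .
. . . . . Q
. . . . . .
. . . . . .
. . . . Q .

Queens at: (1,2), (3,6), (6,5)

1

Branch on row 2: col 4 → 1.
Sum: 1 = 1.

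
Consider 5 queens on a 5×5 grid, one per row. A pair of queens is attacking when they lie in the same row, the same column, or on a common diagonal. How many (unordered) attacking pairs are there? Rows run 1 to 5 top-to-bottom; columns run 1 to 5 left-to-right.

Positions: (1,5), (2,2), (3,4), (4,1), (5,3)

All columns are distinct and no two queens satisfy |Δrow| = |Δcol|, so no pair attacks.

0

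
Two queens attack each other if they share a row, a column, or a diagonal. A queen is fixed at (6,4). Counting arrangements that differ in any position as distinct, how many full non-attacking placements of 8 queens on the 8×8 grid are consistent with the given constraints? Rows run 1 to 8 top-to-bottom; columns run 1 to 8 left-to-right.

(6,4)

12

Branch on row 1: col 1 → 2; col 2 → 2; col 3 → 3; col 5 → 1; col 6 → 2; col 7 → 2; col 8 → 0.
Sum: 2 + 2 + 3 + 1 + 2 + 2 + 0 = 12.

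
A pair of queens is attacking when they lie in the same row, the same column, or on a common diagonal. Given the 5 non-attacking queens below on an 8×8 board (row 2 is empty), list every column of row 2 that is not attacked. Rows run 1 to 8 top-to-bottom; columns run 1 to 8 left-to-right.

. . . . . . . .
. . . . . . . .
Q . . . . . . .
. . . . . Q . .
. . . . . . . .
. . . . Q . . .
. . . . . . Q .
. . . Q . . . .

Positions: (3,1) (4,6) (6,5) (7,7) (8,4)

columns 3

(3,1) attacks row 2 at column 1 and diagonals 2.
(4,6) attacks row 2 at column 6 and diagonals 4, 8.
(6,5) attacks row 2 at column 5 and diagonals 1.
(7,7) attacks row 2 at column 7 and diagonals 2.
(8,4) attacks row 2 at column 4.
Attacked columns: {1, 2, 4, 5, 6, 7, 8}. Safe: {3}.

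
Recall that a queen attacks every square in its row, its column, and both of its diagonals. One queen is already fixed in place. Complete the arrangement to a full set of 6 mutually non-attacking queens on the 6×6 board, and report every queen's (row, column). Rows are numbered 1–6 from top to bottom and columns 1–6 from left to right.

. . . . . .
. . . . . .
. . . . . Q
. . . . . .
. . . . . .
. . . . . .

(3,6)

(1,2) (2,4) (3,6) (4,1) (5,3) (6,5)

Row 1: attacked by (3,6)→{4,6}. Safe: 1, 2, 3, 5. Place at column 2.
Row 2: attacked by (1,2)→{1,2,3}; (3,6)→{5,6}. Safe: 4. Place at column 4.
Row 4: attacked by (1,2)→{2,5}; (2,4)→{2,4,6}; (3,6)→{5,6}. Safe: 1, 3. Place at column 1.
Row 5: attacked by (1,2)→{2,6}; (2,4)→{1,4}; (3,6)→{4,6}; (4,1)→{1,2}. Safe: 3, 5. Place at column 3.
Row 6: attacked by (1,2)→{2}; (2,4)→{4}; (3,6)→{3,6}; (4,1)→{1,3}; (5,3)→{2,3,4}. Safe: 5. Place at column 5.
Columns [2, 4, 6, 1, 3, 5], r−c [-1, -2, -3, 3, 2, 1], r+c [3, 6, 9, 5, 8, 11] are all distinct, so no two queens attack.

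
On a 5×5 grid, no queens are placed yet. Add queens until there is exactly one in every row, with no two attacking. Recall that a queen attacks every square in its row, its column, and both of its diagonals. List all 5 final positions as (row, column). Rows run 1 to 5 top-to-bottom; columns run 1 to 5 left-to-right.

Row 1: Safe: 1, 2, 3, 4, 5. Place at column 5.
Row 2: attacked by (1,5)→{4,5}. Safe: 1, 2, 3. Place at column 2.
Row 3: attacked by (1,5)→{3,5}; (2,2)→{1,2,3}. Safe: 4. Place at column 4.
Row 4: attacked by (1,5)→{2,5}; (2,2)→{2,4}; (3,4)→{3,4,5}. Safe: 1. Place at column 1.
Row 5: attacked by (1,5)→{1,5}; (2,2)→{2,5}; (3,4)→{2,4}; (4,1)→{1,2}. Safe: 3. Place at column 3.
Columns [5, 2, 4, 1, 3], r−c [-4, 0, -1, 3, 2], r+c [6, 4, 7, 5, 8] are all distinct, so no two queens attack.

(1,5) (2,2) (3,4) (4,1) (5,3)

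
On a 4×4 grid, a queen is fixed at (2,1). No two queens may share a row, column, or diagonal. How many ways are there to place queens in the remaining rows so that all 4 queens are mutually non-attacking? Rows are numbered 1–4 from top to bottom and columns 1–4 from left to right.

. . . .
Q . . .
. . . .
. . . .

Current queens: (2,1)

Branch on row 1: col 3 → 1; col 4 → 0.
Sum: 1 + 0 = 1.

1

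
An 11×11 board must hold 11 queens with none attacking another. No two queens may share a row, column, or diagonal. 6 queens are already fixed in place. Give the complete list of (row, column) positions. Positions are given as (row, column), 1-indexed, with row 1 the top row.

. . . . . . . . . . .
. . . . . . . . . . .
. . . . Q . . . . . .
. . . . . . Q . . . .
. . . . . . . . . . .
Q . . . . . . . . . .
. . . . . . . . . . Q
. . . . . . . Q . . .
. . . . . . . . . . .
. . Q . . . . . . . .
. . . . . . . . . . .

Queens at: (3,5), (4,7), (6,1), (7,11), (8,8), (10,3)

(1,2) (2,10) (3,5) (4,7) (5,4) (6,1) (7,11) (8,8) (9,6) (10,3) (11,9)

Row 1: attacked by (3,5)→{3,5,7}; (4,7)→{4,7,10}; (6,1)→{1,6}; (7,11)→{5,11}; (8,8)→{1,8}; (10,3)→{3}. Safe: 2, 9. Place at column 2.
Row 2: attacked by (1,2)→{1,2,3}; (3,5)→{4,5,6}; (4,7)→{5,7,9}; (6,1)→{1,5}; (7,11)→{6,11}; (8,8)→{2,8}; (10,3)→{3,11}. Safe: 10. Place at column 10.
Row 5: attacked by (1,2)→{2,6}; (2,10)→{7,10}; (3,5)→{3,5,7}; (4,7)→{6,7,8}; (6,1)→{1,2}; (7,11)→{9,11}; (8,8)→{5,8,11}; (10,3)→{3,8}. Safe: 4. Place at column 4.
Row 9: attacked by (1,2)→{2,10}; (2,10)→{3,10}; (3,5)→{5,11}; (4,7)→{2,7}; (5,4)→{4,8}; (6,1)→{1,4}; (7,11)→{9,11}; (8,8)→{7,8,9}; (10,3)→{2,3,4}. Safe: 6. Place at column 6.
Row 11: attacked by (1,2)→{2}; (2,10)→{1,10}; (3,5)→{5}; (4,7)→{7}; (5,4)→{4,10}; (6,1)→{1,6}; (7,11)→{7,11}; (8,8)→{5,8,11}; (9,6)→{4,6,8}; (10,3)→{2,3,4}. Safe: 9. Place at column 9.
Columns [2, 10, 5, 7, 4, 1, 11, 8, 6, 3, 9], r−c [-1, -8, -2, -3, 1, 5, -4, 0, 3, 7, 2], r+c [3, 12, 8, 11, 9, 7, 18, 16, 15, 13, 20] are all distinct, so no two queens attack.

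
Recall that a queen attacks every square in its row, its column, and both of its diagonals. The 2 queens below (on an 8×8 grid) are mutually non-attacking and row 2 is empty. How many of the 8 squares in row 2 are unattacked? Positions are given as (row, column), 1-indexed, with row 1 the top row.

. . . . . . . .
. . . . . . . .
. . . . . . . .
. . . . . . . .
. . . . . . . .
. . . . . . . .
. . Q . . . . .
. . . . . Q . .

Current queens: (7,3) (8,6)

(7,3) attacks row 2 at column 3 and diagonals 8.
(8,6) attacks row 2 at column 6.
Attacked columns: {3, 6, 8}. Safe: {1, 2, 4, 5, 7}.

5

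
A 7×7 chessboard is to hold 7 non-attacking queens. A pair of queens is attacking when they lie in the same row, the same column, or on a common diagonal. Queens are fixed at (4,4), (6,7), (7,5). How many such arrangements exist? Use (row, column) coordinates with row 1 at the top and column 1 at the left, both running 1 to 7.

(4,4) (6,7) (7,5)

Branch on row 1: col 3 → 1; col 6 → 0.
Sum: 1 + 0 = 1.

1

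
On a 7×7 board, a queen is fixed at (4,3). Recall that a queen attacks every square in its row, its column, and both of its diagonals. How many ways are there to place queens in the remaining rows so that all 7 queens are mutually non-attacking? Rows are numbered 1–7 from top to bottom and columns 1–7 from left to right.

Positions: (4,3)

Branch on row 1: col 1 → 1; col 2 → 1; col 4 → 1; col 5 → 1; col 7 → 0.
Sum: 1 + 1 + 1 + 1 + 0 = 4.

4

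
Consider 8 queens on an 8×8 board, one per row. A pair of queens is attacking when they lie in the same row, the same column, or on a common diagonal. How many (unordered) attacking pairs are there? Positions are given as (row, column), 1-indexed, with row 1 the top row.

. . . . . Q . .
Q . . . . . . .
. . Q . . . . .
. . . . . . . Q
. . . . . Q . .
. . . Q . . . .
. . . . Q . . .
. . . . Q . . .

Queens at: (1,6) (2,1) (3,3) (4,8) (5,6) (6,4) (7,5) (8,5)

4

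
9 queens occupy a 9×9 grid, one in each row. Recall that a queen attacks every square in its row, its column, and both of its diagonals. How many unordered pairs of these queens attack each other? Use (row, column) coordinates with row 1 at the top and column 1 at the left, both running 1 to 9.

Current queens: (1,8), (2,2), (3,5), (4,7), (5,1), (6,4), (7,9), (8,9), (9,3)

2

Same column: (7,9)–(8,9) (column 9).
Same diagonal: (3,5)–(7,9) (|3−7| = |5−9| = 4).
Total attacking pairs: 2.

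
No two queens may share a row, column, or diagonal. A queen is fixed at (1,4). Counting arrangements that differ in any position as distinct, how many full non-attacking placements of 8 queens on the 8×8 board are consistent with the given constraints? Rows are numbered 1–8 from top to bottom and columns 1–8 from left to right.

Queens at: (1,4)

Branch on row 2: col 1 → 2; col 2 → 6; col 6 → 3; col 7 → 4; col 8 → 3.
Sum: 2 + 6 + 3 + 4 + 3 = 18.

18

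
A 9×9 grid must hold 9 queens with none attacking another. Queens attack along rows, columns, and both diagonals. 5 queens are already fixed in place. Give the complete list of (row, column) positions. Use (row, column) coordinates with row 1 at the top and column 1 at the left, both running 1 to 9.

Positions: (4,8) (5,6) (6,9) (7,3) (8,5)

Row 1: attacked by (4,8)→{5,8}; (5,6)→{2,6}; (6,9)→{4,9}; (7,3)→{3,9}; (8,5)→{5}. Safe: 1, 7. Place at column 1.
Row 2: attacked by (1,1)→{1,2}; (4,8)→{6,8}; (5,6)→{3,6,9}; (6,9)→{5,9}; (7,3)→{3,8}; (8,5)→{5}. Safe: 4, 7. Place at column 4.
Row 3: attacked by (1,1)→{1,3}; (2,4)→{3,4,5}; (4,8)→{7,8,9}; (5,6)→{4,6,8}; (6,9)→{6,9}; (7,3)→{3,7}; (8,5)→{5}. Safe: 2. Place at column 2.
Row 9: attacked by (1,1)→{1,9}; (2,4)→{4}; (3,2)→{2,8}; (4,8)→{3,8}; (5,6)→{2,6}; (6,9)→{6,9}; (7,3)→{1,3,5}; (8,5)→{4,5,6}. Safe: 7. Place at column 7.
Columns [1, 4, 2, 8, 6, 9, 3, 5, 7], r−c [0, -2, 1, -4, -1, -3, 4, 3, 2], r+c [2, 6, 5, 12, 11, 15, 10, 13, 16] are all distinct, so no two queens attack.

(1,1) (2,4) (3,2) (4,8) (5,6) (6,9) (7,3) (8,5) (9,7)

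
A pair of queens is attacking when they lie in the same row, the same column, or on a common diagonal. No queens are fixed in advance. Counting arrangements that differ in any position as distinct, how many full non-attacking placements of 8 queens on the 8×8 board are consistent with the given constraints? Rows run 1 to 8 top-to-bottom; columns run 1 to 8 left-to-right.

Branch on row 1: col 1 → 4; col 2 → 8; col 3 → 16; col 4 → 18; col 5 → 18; col 6 → 16; col 7 → 8; col 8 → 4.
Sum: 4 + 8 + 16 + 18 + 18 + 16 + 8 + 4 = 92.
(This is the classic 8-queens count.)

92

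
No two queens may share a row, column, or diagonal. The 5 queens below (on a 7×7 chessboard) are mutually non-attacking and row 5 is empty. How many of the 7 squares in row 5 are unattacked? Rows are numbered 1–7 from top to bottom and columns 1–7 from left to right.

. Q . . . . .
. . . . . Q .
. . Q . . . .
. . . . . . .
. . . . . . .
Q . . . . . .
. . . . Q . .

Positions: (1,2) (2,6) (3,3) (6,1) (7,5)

(1,2) attacks row 5 at column 2 and diagonals 6.
(2,6) attacks row 5 at column 6 and diagonals 3.
(3,3) attacks row 5 at column 3 and diagonals 1, 5.
(6,1) attacks row 5 at column 1 and diagonals 2.
(7,5) attacks row 5 at column 5 and diagonals 3, 7.
Attacked columns: {1, 2, 3, 5, 6, 7}. Safe: {4}.

1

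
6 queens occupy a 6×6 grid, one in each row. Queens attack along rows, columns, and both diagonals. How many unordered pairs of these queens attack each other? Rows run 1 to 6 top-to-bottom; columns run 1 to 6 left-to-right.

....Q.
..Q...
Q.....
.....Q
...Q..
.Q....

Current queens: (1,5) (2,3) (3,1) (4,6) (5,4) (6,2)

0

All columns are distinct and no two queens satisfy |Δrow| = |Δcol|, so no pair attacks.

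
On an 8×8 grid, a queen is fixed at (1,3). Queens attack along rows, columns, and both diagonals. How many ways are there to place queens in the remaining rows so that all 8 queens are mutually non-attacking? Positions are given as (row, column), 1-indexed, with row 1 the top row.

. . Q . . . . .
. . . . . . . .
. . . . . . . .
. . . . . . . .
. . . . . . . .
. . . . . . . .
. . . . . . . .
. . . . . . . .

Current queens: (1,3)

Branch on row 2: col 1 → 1; col 5 → 4; col 6 → 8; col 7 → 2; col 8 → 1.
Sum: 1 + 4 + 8 + 2 + 1 = 16.

16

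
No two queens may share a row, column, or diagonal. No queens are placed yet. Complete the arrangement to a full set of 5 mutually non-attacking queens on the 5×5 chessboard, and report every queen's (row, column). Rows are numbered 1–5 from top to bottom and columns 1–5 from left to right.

(1,5) (2,2) (3,4) (4,1) (5,3)

Row 1: Safe: 1, 2, 3, 4, 5. Place at column 5.
Row 2: attacked by (1,5)→{4,5}. Safe: 1, 2, 3. Place at column 2.
Row 3: attacked by (1,5)→{3,5}; (2,2)→{1,2,3}. Safe: 4. Place at column 4.
Row 4: attacked by (1,5)→{2,5}; (2,2)→{2,4}; (3,4)→{3,4,5}. Safe: 1. Place at column 1.
Row 5: attacked by (1,5)→{1,5}; (2,2)→{2,5}; (3,4)→{2,4}; (4,1)→{1,2}. Safe: 3. Place at column 3.
Columns [5, 2, 4, 1, 3], r−c [-4, 0, -1, 3, 2], r+c [6, 4, 7, 5, 8] are all distinct, so no two queens attack.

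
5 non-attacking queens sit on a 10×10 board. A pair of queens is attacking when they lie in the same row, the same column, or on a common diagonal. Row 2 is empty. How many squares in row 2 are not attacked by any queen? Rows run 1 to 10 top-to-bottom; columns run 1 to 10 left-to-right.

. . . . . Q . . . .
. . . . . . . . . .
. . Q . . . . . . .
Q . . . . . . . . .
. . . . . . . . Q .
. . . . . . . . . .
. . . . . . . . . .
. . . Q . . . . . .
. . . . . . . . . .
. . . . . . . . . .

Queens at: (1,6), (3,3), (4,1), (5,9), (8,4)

(1,6) attacks row 2 at column 6 and diagonals 5, 7.
(3,3) attacks row 2 at column 3 and diagonals 2, 4.
(4,1) attacks row 2 at column 1 and diagonals 3.
(5,9) attacks row 2 at column 9 and diagonals 6.
(8,4) attacks row 2 at column 4 and diagonals 10.
Attacked columns: {1, 2, 3, 4, 5, 6, 7, 9, 10}. Safe: {8}.

1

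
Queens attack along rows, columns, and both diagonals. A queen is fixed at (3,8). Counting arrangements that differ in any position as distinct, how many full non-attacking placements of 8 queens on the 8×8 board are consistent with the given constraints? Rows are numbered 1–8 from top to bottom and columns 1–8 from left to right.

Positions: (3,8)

16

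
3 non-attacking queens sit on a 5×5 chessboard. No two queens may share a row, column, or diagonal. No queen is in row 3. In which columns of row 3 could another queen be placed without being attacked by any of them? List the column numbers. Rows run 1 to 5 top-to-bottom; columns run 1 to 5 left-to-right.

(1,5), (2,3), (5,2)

columns 1

(1,5) attacks row 3 at column 5 and diagonals 3.
(2,3) attacks row 3 at column 3 and diagonals 2, 4.
(5,2) attacks row 3 at column 2 and diagonals 4.
Attacked columns: {2, 3, 4, 5}. Safe: {1}.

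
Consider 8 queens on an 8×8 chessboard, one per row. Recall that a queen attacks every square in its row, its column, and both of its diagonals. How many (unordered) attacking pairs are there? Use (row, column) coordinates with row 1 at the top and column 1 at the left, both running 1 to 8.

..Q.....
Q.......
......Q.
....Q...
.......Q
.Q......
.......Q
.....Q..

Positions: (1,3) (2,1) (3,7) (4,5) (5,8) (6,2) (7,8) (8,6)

2

Same column: (5,8)–(7,8) (column 8).
Same diagonal: (4,5)–(7,8) (|4−7| = |5−8| = 3).
Total attacking pairs: 2.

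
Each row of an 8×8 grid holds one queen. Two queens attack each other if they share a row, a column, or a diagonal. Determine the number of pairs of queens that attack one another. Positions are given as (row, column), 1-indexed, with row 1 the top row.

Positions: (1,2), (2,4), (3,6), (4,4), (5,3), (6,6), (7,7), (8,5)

Same column: (2,4)–(4,4) (column 4); (3,6)–(6,6) (column 6).
Same diagonal: (4,4)–(5,3) (|4−5| = |4−3| = 1); (4,4)–(6,6) (|4−6| = |4−6| = 2); (4,4)–(7,7) (|4−7| = |4−7| = 3); (6,6)–(7,7) (|6−7| = |6−7| = 1).
Total attacking pairs: 6.

6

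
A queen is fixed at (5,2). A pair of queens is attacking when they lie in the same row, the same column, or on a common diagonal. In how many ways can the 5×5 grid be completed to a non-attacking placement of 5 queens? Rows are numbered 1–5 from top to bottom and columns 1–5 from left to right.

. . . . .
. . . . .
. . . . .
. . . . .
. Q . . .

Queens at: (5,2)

2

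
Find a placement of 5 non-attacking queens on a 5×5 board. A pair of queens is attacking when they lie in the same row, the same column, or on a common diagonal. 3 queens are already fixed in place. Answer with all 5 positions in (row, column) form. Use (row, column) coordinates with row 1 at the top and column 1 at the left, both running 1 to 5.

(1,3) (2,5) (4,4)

(1,3) (2,5) (3,2) (4,4) (5,1)

Row 3: attacked by (1,3)→{1,3,5}; (2,5)→{4,5}; (4,4)→{3,4,5}. Safe: 2. Place at column 2.
Row 5: attacked by (1,3)→{3}; (2,5)→{2,5}; (3,2)→{2,4}; (4,4)→{3,4,5}. Safe: 1. Place at column 1.
Columns [3, 5, 2, 4, 1], r−c [-2, -3, 1, 0, 4], r+c [4, 7, 5, 8, 6] are all distinct, so no two queens attack.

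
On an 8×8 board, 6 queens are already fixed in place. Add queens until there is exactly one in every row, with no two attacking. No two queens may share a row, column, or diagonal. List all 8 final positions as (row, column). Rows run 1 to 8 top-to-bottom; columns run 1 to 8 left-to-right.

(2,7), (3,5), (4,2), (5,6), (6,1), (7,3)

(1,4) (2,7) (3,5) (4,2) (5,6) (6,1) (7,3) (8,8)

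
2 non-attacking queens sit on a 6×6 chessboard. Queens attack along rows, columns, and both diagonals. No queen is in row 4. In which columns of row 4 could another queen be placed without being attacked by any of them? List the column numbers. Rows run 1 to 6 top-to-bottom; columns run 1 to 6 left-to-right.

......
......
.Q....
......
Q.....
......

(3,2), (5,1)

columns 4, 5, 6

(3,2) attacks row 4 at column 2 and diagonals 1, 3.
(5,1) attacks row 4 at column 1 and diagonals 2.
Attacked columns: {1, 2, 3}. Safe: {4, 5, 6}.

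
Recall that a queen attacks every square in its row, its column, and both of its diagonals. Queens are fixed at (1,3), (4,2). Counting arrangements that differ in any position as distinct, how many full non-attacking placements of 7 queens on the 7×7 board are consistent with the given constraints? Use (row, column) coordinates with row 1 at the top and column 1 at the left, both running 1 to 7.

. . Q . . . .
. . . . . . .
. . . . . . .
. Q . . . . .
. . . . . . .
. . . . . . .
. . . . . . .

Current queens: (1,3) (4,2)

Branch on row 2: col 1 → 1; col 5 → 1; col 6 → 0; col 7 → 0.
Sum: 1 + 1 + 0 + 0 = 2.

2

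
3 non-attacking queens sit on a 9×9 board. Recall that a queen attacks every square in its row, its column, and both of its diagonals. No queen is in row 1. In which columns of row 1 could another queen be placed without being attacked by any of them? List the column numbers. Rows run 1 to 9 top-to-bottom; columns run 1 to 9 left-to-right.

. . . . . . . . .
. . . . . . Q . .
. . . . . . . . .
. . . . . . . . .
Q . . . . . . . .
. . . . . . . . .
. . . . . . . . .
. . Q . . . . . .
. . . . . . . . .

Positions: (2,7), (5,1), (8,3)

columns 2, 4, 9

(2,7) attacks row 1 at column 7 and diagonals 6, 8.
(5,1) attacks row 1 at column 1 and diagonals 5.
(8,3) attacks row 1 at column 3.
Attacked columns: {1, 3, 5, 6, 7, 8}. Safe: {2, 4, 9}.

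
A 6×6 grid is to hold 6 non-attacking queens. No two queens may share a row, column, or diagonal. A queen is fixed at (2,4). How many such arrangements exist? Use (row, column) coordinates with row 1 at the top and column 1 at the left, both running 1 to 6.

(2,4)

Branch on row 1: col 1 → 0; col 2 → 1; col 6 → 0.
Sum: 0 + 1 + 0 = 1.

1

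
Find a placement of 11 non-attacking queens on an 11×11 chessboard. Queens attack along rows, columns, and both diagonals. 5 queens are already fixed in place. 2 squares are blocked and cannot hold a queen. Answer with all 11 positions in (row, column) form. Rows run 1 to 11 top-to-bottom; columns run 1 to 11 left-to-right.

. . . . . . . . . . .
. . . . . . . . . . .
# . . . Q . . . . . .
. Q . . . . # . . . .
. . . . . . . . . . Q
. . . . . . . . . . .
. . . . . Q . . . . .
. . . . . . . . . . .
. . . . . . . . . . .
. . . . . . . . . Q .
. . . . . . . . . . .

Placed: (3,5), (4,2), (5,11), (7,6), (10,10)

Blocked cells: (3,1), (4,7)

(1,4) (2,7) (3,5) (4,2) (5,11) (6,1) (7,6) (8,9) (9,3) (10,10) (11,8)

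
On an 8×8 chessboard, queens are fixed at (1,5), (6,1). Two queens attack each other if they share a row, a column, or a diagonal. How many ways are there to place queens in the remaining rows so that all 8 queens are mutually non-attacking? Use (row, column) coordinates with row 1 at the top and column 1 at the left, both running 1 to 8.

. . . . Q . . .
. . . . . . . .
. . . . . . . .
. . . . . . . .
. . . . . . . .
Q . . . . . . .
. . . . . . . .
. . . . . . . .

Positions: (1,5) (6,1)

4

Branch on row 2: col 2 → 0; col 3 → 1; col 7 → 3; col 8 → 0.
Sum: 0 + 1 + 3 + 0 = 4.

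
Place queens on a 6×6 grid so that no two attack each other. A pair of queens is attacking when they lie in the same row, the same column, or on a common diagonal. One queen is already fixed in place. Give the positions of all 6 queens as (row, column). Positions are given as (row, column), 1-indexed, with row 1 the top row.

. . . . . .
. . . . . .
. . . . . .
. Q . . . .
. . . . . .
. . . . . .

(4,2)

(1,4) (2,1) (3,5) (4,2) (5,6) (6,3)

Row 1: attacked by (4,2)→{2,5}. Safe: 1, 3, 4, 6. Place at column 4.
Row 2: attacked by (1,4)→{3,4,5}; (4,2)→{2,4}. Safe: 1, 6. Place at column 1.
Row 3: attacked by (1,4)→{2,4,6}; (2,1)→{1,2}; (4,2)→{1,2,3}. Safe: 5. Place at column 5.
Row 5: attacked by (1,4)→{4}; (2,1)→{1,4}; (3,5)→{3,5}; (4,2)→{1,2,3}. Safe: 6. Place at column 6.
Row 6: attacked by (1,4)→{4}; (2,1)→{1,5}; (3,5)→{2,5}; (4,2)→{2,4}; (5,6)→{5,6}. Safe: 3. Place at column 3.
Columns [4, 1, 5, 2, 6, 3], r−c [-3, 1, -2, 2, -1, 3], r+c [5, 3, 8, 6, 11, 9] are all distinct, so no two queens attack.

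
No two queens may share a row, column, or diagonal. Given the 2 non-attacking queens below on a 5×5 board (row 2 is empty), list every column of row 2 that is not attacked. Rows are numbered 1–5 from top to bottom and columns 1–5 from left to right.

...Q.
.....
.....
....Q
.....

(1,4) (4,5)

(1,4) attacks row 2 at column 4 and diagonals 3, 5.
(4,5) attacks row 2 at column 5 and diagonals 3.
Attacked columns: {3, 4, 5}. Safe: {1, 2}.

columns 1, 2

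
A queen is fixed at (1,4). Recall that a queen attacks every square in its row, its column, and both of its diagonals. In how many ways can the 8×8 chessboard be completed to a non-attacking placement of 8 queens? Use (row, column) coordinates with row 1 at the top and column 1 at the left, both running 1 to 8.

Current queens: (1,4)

Branch on row 2: col 1 → 2; col 2 → 6; col 6 → 3; col 7 → 4; col 8 → 3.
Sum: 2 + 6 + 3 + 4 + 3 = 18.

18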